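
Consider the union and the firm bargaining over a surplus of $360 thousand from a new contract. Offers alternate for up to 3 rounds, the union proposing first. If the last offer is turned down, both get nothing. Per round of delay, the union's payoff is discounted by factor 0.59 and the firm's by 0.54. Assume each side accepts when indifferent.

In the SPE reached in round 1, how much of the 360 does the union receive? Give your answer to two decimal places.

280.30

Round 3 (the union proposes): the firm will accept anything ≥ 0, so the union offers 0 and keeps 360.
Round 2 (the firm proposes): the union can get 360 next round, worth 0.59 × 360 = 212.4 now; the firm offers that and keeps 147.6.
Round 1 (the union proposes): the firm can get 147.6 next round, worth 0.54 × 147.6 = 79.704 now. The union offers 79.704 and keeps 360 − 79.704 = 280.296.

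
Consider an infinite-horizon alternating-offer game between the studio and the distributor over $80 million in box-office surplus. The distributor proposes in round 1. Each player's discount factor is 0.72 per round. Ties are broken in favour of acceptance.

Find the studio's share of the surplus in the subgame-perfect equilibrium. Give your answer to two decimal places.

When the distributor proposes, the studio accepts any offer worth at least 0.72 times what the studio would get by proposing next round; and vice versa.
This gives x = 80 − 0.72y and y = 80 − 0.72x, where x and y are each side's share when it proposes.
Hence (1 − 0.72·0.72)x = 80(1 − 0.72), i.e. 0.4816·x = 22.4.
x ≈ 46.5116; the studio's share is 80 − x ≈ 33.4884.

33.49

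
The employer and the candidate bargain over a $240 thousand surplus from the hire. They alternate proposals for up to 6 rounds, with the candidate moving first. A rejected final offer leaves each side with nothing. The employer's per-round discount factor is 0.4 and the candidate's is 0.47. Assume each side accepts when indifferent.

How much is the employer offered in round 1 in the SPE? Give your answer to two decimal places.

Round 6 (the employer proposes): the candidate will accept anything ≥ 0, so the employer offers 0 and keeps 240.
Round 5 (the candidate proposes): the employer can get 240 next round, worth 0.4 × 240 = 96 now; the candidate offers that and keeps 144.
Round 4 (the employer proposes): the candidate can get 144 next round, worth 0.47 × 144 = 67.68 now, so the employer offers 67.68, keeping 172.32.
Round 3 (the candidate proposes): the employer can get 172.32 next round, worth 0.4 × 172.32 = 68.928 now, so the candidate offers 68.928, keeping 171.072.
Round 2 (the employer proposes): the candidate can get 171.072 next round, worth 0.47 × 171.072 = 80.40384 now, so the employer offers 80.40384, keeping 159.59616.
Round 1 (the candidate proposes): the employer can get 159.59616 next round, worth 0.4 × 159.59616 = 63.838464 now. The candidate offers 63.838464 and keeps 240 − 63.838464 = 176.161536.

63.84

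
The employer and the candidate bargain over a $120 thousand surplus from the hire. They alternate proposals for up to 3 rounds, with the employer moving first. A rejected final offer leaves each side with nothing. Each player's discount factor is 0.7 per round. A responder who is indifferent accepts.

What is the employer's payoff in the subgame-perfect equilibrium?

Round 3 (the employer proposes): rejection yields 0 for the candidate; the employer offers 0 and keeps 120.
Round 2 (the candidate proposes): the employer can get 120 next round, worth 0.7 × 120 = 84 now. The candidate offers 84 and keeps 120 − 84 = 36.
Round 1 (the employer proposes): the candidate can get 36 next round, worth 0.7 × 36 = 25.2 now, so the employer offers 25.2, keeping 94.8.

94.8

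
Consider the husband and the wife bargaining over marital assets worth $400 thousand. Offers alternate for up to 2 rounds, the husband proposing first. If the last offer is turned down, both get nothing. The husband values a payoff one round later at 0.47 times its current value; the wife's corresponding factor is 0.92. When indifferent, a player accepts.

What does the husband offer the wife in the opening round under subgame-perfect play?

By backward induction:
Round 2 (the wife proposes): the husband will accept anything ≥ 0, so the wife offers 0 and keeps 400.
Round 1 (the husband proposes): the wife can get 400 next round, worth 0.92 × 400 = 368 now; the husband offers that and keeps 32.

368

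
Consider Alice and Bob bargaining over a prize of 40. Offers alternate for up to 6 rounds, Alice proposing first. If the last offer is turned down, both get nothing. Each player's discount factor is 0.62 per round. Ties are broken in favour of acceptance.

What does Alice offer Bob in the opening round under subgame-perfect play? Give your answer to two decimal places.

16.71

Round 6 (Bob proposes): Alice will accept anything ≥ 0, so Bob offers 0 and keeps 40.
Round 5 (Alice proposes): Bob can get 40 next round, worth 0.62 × 40 = 24.8 now. Alice offers 24.8 and keeps 40 − 24.8 = 15.2.
Round 4 (Bob proposes): Alice can get 15.2 next round, worth 0.62 × 15.2 = 9.424 now. Bob offers 9.424 and keeps 40 − 9.424 = 30.576.
Round 3 (Alice proposes): Bob can get 30.576 next round, worth 0.62 × 30.576 = 18.95712 now. Alice offers 18.95712 and keeps 40 − 18.95712 = 21.04288.
Round 2 (Bob proposes): Alice can get 21.04288 next round, worth 0.62 × 21.04288 = 13.0465856 now; Bob offers that and keeps 26.9534144.
Round 1 (Alice proposes): Bob can get 26.9534144 next round, worth 0.62 × 26.9534144 = 16.711116928 now, so Alice offers 16.711116928, keeping 23.288883072.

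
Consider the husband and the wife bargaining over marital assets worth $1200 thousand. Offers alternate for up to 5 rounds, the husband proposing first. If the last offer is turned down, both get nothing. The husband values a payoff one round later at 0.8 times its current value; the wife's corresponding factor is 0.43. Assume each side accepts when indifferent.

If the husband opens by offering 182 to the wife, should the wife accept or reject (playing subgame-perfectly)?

Round 5 (the husband proposes): the wife will accept anything ≥ 0, so the husband offers 0 and keeps 1200.
Round 4 (the wife proposes): the husband can get 1200 next round, worth 0.8 × 1200 = 960 now. The wife offers 960 and keeps 1200 − 960 = 240.
Round 3 (the husband proposes): the wife can get 240 next round, worth 0.43 × 240 = 103.2 now; the husband offers that and keeps 1096.8.
Round 2 (the wife proposes): the husband can get 1096.8 next round, worth 0.8 × 1096.8 = 877.44 now. The wife offers 877.44 and keeps 1200 − 877.44 = 322.56.
So by rejecting in round 1, the wife gets 322.56 next round, worth 0.43 × 322.56 = 138.7008 now.
Offer 182 ≥ 138.7008, so the wife accepts.

Accept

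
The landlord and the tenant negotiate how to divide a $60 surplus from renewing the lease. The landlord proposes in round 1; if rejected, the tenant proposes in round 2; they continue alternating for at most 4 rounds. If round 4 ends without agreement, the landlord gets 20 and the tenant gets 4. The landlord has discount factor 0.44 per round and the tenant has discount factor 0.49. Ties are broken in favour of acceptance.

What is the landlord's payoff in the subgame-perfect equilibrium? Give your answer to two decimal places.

Round 4 (the tenant proposes): the landlord gets 20 if talks fail, so the tenant offers 20 and keeps 40.
Round 3 (the landlord proposes): the tenant can get 40 next round, worth 0.49 × 40 = 19.6 now. The landlord offers 19.6 and keeps 60 − 19.6 = 40.4.
Round 2 (the tenant proposes): the landlord can get 40.4 next round, worth 0.44 × 40.4 = 17.776 now; the tenant offers that and keeps 42.224.
Round 1 (the landlord proposes): the tenant can get 42.224 next round, worth 0.49 × 42.224 = 20.68976 now, so the landlord offers 20.68976, keeping 39.31024.

39.31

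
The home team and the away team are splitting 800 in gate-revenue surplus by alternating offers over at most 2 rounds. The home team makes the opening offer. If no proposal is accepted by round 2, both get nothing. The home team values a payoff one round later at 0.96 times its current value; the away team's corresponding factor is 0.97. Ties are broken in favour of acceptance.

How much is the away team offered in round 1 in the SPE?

776

Round 2 (the away team proposes): the home team will accept anything ≥ 0, so the away team offers 0 and keeps 800.
Round 1 (the home team proposes): the away team can get 800 next round, worth 0.97 × 800 = 776 now, so the home team offers 776, keeping 24.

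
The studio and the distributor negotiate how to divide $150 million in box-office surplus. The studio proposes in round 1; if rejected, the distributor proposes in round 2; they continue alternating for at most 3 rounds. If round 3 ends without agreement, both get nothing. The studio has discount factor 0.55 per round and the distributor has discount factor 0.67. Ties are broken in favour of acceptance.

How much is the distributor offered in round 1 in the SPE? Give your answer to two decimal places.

Round 3 (the studio proposes): rejection yields 0 for the distributor; the studio offers 0 and keeps 150.
Round 2 (the distributor proposes): the studio can get 150 next round, worth 0.55 × 150 = 82.5 now, so the distributor offers 82.5, keeping 67.5.
Round 1 (the studio proposes): the distributor can get 67.5 next round, worth 0.67 × 67.5 = 45.225 now. The studio offers 45.225 and keeps 150 − 45.225 = 104.775.

45.23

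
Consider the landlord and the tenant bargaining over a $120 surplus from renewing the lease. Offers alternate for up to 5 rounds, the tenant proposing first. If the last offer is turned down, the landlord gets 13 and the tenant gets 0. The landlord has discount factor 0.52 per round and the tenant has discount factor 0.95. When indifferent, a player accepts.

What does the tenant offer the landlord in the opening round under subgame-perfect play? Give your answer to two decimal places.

7.83

Round 5 (the tenant proposes): the landlord gets 13 if talks fail, so the tenant offers 13 and keeps 107.
Round 4 (the landlord proposes): the tenant can get 107 next round, worth 0.95 × 107 = 101.65 now; the landlord offers that and keeps 18.35.
Round 3 (the tenant proposes): the landlord can get 18.35 next round, worth 0.52 × 18.35 = 9.542 now, so the tenant offers 9.542, keeping 110.458.
Round 2 (the landlord proposes): the tenant can get 110.458 next round, worth 0.95 × 110.458 = 104.9351 now, so the landlord offers 104.9351, keeping 15.0649.
Round 1 (the tenant proposes): the landlord can get 15.0649 next round, worth 0.52 × 15.0649 = 7.833748 now, so the tenant offers 7.833748, keeping 112.166252.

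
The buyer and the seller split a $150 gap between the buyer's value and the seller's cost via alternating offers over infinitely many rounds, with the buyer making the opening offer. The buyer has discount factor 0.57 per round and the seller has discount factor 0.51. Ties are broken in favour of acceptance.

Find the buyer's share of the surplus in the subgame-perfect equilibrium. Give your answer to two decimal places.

When the buyer proposes, the seller accepts any offer worth at least 0.51 times what the seller would get by proposing next round; and vice versa.
This gives x = 150 − 0.51y and y = 150 − 0.57x, where x and y are each side's share when it proposes.
Hence (1 − 0.51·0.57)x = 150(1 − 0.51), i.e. 0.7093·x = 73.5.
x ≈ 103.6233; the seller's share is 150 − x ≈ 46.3767.

103.62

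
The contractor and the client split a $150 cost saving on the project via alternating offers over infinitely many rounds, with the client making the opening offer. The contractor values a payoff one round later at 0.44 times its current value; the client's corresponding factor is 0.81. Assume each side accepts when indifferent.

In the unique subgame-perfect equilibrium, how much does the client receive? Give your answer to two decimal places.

When the client proposes, the contractor accepts any offer worth at least 0.44 times what the contractor would get by proposing next round; and vice versa.
This gives x = 150 − 0.44y and y = 150 − 0.81x, where x and y are each side's share when it proposes.
Hence (1 − 0.44·0.81)x = 150(1 − 0.44), i.e. 0.6436·x = 84.
x ≈ 130.5158; the contractor's share is 150 − x ≈ 19.4842.

130.52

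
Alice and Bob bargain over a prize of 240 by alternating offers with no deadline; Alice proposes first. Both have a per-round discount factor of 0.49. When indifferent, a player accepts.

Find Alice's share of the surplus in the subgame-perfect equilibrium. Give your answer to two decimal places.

In a stationary SPE each proposer offers the other exactly their discounted continuation value.
If Alice keeps x when proposing and Bob keeps y when proposing, then x = 240 − 0.49y and y = 240 − 0.49x.
Solving: x = 240(1 − 0.49) / (1 − 0.49·0.49) = 122.4 / 0.7599 ≈ 161.0738.
Bob gets 240 − 161.0738 ≈ 78.9262.

161.07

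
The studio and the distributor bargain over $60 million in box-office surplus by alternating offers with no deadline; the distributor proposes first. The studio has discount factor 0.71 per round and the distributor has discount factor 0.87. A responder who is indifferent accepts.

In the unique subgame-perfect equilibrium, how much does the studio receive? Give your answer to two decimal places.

When the distributor proposes, the studio accepts any offer worth at least 0.71 times what the studio would get by proposing next round; and vice versa.
This gives x = 60 − 0.71y and y = 60 − 0.87x, where x and y are each side's share when it proposes.
Hence (1 − 0.71·0.87)x = 60(1 − 0.71), i.e. 0.3823·x = 17.4.
x ≈ 45.5140; the studio's share is 60 − x ≈ 14.4860.

14.49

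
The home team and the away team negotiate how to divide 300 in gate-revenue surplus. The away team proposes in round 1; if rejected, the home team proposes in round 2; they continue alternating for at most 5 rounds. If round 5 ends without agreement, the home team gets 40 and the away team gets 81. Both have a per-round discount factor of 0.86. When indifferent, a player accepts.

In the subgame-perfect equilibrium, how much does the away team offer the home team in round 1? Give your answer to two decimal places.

84.71

Round 5 (the away team proposes): the home team gets 40 if talks fail, so the away team offers 40 and keeps 260.
Round 4 (the home team proposes): the away team can get 260 next round, worth 0.86 × 260 = 223.6 now, so the home team offers 223.6, keeping 76.4.
Round 3 (the away team proposes): the home team can get 76.4 next round, worth 0.86 × 76.4 = 65.704 now, so the away team offers 65.704, keeping 234.296.
Round 2 (the home team proposes): the away team can get 234.296 next round, worth 0.86 × 234.296 = 201.49456 now. The home team offers 201.49456 and keeps 300 − 201.49456 = 98.50544.
Round 1 (the away team proposes): the home team can get 98.50544 next round, worth 0.86 × 98.50544 = 84.7146784 now; the away team offers that and keeps 215.2853216.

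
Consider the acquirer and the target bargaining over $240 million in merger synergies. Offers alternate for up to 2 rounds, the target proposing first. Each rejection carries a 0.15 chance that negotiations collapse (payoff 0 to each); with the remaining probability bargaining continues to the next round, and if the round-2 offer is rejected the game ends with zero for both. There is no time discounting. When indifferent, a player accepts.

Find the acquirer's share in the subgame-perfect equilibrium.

204

Round 2 (the acquirer proposes): the target will accept anything ≥ 0, so the acquirer offers 0 and keeps 240.
Round 1 (the target proposes): rejecting gives the acquirer an expected 0.85 × 240 = 204. The target offers 204 and keeps 240 − 204 = 36.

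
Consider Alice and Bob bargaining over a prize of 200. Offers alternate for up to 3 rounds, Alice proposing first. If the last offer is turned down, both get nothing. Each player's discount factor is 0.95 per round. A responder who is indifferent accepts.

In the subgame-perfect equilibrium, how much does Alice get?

Solve by backward induction from round 3.
Round 3 (Alice proposes): rejection yields 0 for Bob; Alice offers 0 and keeps 200.
Round 2 (Bob proposes): Alice can get 200 next round, worth 0.95 × 200 = 190 now. Bob offers 190 and keeps 200 − 190 = 10.
Round 1 (Alice proposes): Bob can get 10 next round, worth 0.95 × 10 = 9.5 now. Alice offers 9.5 and keeps 200 − 9.5 = 190.5.

190.5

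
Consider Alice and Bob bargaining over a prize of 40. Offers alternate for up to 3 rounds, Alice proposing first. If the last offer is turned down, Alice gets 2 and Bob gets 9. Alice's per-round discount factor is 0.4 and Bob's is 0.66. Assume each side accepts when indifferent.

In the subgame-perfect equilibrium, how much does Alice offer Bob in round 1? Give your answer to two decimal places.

18.22

Round 3 (Alice proposes): Bob gets 9 if talks fail, so Alice offers 9 and keeps 31.
Round 2 (Bob proposes): Alice can get 31 next round, worth 0.4 × 31 = 12.4 now. Bob offers 12.4 and keeps 40 − 12.4 = 27.6.
Round 1 (Alice proposes): Bob can get 27.6 next round, worth 0.66 × 27.6 = 18.216 now, so Alice offers 18.216, keeping 21.784.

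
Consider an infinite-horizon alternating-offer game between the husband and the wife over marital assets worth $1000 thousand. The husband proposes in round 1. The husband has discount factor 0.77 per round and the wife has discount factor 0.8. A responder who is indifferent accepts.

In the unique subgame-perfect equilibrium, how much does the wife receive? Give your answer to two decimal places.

479.17

Let x be the husband's share when the husband proposes and y be the wife's share when the wife proposes.
The wife accepts iff offered ≥ 0.8·y, so x = 1000 − 0.8y. Symmetrically y = 1000 − 0.77x.
Substituting: x = 1000 − 0.8(1000 − 0.77x), giving x(1 − 0.77·0.8) = 1000(1 − 0.8).
So x = 1000 × 0.2 / 0.384 ≈ 520.8333, and the wife receives 1000 − x ≈ 479.1667.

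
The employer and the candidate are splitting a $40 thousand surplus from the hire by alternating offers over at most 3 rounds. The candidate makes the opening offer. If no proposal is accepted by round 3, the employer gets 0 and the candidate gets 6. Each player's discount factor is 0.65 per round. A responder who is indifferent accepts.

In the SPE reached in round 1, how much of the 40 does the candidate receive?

30.9

Round 3 (the candidate proposes): the employer will accept anything ≥ 0, so the candidate offers 0 and keeps 40.
Round 2 (the employer proposes): the candidate can get 40 next round, worth 0.65 × 40 = 26 now; the employer offers that and keeps 14.
Round 1 (the candidate proposes): the employer can get 14 next round, worth 0.65 × 14 = 9.1 now; the candidate offers that and keeps 30.9.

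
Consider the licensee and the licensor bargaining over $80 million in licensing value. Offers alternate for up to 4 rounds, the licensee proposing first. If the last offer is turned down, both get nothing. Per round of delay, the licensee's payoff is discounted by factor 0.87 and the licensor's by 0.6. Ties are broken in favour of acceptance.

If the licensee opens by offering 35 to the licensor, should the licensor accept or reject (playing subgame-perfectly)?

Round 4 (the licensor proposes): rejection yields 0 for the licensee; the licensor offers 0 and keeps 80.
Round 3 (the licensee proposes): the licensor can get 80 next round, worth 0.6 × 80 = 48 now, so the licensee offers 48, keeping 32.
Round 2 (the licensor proposes): the licensee can get 32 next round, worth 0.87 × 32 = 27.84 now. The licensor offers 27.84 and keeps 80 − 27.84 = 52.16.
So by rejecting in round 1, the licensor gets 52.16 next round, worth 0.6 × 52.16 = 31.296 now.
Offer 35 ≥ 31.296, so the licensor accepts.

Accept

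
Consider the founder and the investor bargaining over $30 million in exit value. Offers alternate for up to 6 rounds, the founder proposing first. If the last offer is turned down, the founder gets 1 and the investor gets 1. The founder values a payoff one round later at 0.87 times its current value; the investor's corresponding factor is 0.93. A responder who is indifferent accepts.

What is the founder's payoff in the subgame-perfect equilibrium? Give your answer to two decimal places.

5.78

Round 6 (the investor proposes): the founder gets 1 if talks fail, so the investor offers 1 and keeps 29.
Round 5 (the founder proposes): the investor can get 29 next round, worth 0.93 × 29 = 26.97 now; the founder offers that and keeps 3.03.
Round 4 (the investor proposes): the founder can get 3.03 next round, worth 0.87 × 3.03 = 2.6361 now, so the investor offers 2.6361, keeping 27.3639.
Round 3 (the founder proposes): the investor can get 27.3639 next round, worth 0.93 × 27.3639 = 25.448427 now, so the founder offers 25.448427, keeping 4.551573.
Round 2 (the investor proposes): the founder can get 4.551573 next round, worth 0.87 × 4.551573 = 3.95986851 now; the investor offers that and keeps 26.04013149.
Round 1 (the founder proposes): the investor can get 26.04013149 next round, worth 0.93 × 26.04013149 = 24.2173222857 now, so the founder offers 24.2173222857, keeping 5.7826777143.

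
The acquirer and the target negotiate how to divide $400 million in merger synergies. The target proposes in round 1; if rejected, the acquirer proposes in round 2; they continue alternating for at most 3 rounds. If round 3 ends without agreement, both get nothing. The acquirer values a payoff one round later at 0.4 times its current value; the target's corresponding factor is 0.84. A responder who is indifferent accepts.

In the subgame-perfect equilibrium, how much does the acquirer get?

Round 3 (the target proposes): the acquirer will accept anything ≥ 0, so the target offers 0 and keeps 400.
Round 2 (the acquirer proposes): the target can get 400 next round, worth 0.84 × 400 = 336 now; the acquirer offers that and keeps 64.
Round 1 (the target proposes): the acquirer can get 64 next round, worth 0.4 × 64 = 25.6 now. The target offers 25.6 and keeps 400 − 25.6 = 374.4.

25.6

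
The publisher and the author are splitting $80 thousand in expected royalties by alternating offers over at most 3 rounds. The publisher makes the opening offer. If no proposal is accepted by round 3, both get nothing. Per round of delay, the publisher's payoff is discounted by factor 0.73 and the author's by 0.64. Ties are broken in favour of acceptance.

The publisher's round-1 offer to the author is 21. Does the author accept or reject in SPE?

Round 3 (the publisher proposes): rejection yields 0 for the author; the publisher offers 0 and keeps 80.
Round 2 (the author proposes): the publisher can get 80 next round, worth 0.73 × 80 = 58.4 now, so the author offers 58.4, keeping 21.6.
So by rejecting in round 1, the author gets 21.6 next round, worth 0.64 × 21.6 = 13.824 now.
Offer 21 ≥ 13.824, so the author accepts.

Accept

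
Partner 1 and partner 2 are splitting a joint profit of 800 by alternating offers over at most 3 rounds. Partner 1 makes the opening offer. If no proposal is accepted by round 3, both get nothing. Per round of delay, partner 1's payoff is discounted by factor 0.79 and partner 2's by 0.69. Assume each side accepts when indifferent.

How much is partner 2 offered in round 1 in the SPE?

Round 3 (partner 1 proposes): rejection yields 0 for partner 2; partner 1 offers 0 and keeps 800.
Round 2 (partner 2 proposes): partner 1 can get 800 next round, worth 0.79 × 800 = 632 now; partner 2 offers that and keeps 168.
Round 1 (partner 1 proposes): partner 2 can get 168 next round, worth 0.69 × 168 = 115.92 now; partner 1 offers that and keeps 684.08.

115.92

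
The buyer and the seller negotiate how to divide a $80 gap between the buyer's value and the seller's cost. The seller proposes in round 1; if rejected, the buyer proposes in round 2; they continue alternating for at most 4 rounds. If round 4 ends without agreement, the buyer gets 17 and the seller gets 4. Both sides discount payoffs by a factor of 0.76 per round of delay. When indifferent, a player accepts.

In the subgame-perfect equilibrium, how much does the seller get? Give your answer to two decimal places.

32.05

Round 4 (the buyer proposes): the seller gets 4 if talks fail, so the buyer offers 4 and keeps 76.
Round 3 (the seller proposes): the buyer can get 76 next round, worth 0.76 × 76 = 57.76 now. The seller offers 57.76 and keeps 80 − 57.76 = 22.24.
Round 2 (the buyer proposes): the seller can get 22.24 next round, worth 0.76 × 22.24 = 16.9024 now. The buyer offers 16.9024 and keeps 80 − 16.9024 = 63.0976.
Round 1 (the seller proposes): the buyer can get 63.0976 next round, worth 0.76 × 63.0976 = 47.954176 now. The seller offers 47.954176 and keeps 80 − 47.954176 = 32.045824.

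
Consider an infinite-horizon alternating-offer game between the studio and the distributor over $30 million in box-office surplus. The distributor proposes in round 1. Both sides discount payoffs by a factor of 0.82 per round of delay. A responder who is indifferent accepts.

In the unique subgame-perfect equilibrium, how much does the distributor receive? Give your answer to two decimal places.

16.48

Let x be the distributor's share when the distributor proposes and y be the studio's share when the studio proposes.
The studio accepts iff offered ≥ 0.82·y, so x = 30 − 0.82y. Symmetrically y = 30 − 0.82x.
Substituting: x = 30 − 0.82(30 − 0.82x), giving x(1 − 0.82·0.82) = 30(1 − 0.82).
So x = 30 × 0.18 / 0.3276 ≈ 16.4835, and the studio receives 30 − x ≈ 13.5165.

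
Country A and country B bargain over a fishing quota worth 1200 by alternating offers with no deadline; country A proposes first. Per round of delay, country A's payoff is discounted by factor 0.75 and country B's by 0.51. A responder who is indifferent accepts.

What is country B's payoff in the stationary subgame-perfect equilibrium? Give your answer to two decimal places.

247.77

In a stationary SPE each proposer offers the other exactly their discounted continuation value.
If country A keeps x when proposing and country B keeps y when proposing, then x = 1200 − 0.51y and y = 1200 − 0.75x.
Solving: x = 1200(1 − 0.51) / (1 − 0.75·0.51) = 588 / 0.6175 ≈ 952.2267.
Country B gets 1200 − 952.2267 ≈ 247.7733.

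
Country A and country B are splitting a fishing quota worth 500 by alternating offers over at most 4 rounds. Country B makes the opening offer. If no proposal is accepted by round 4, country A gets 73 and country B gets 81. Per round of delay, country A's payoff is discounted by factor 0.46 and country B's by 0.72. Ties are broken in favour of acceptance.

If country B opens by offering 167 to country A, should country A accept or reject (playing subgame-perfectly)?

Round 4 (country A proposes): country B gets 81 if talks fail, so country A offers 81 and keeps 419.
Round 3 (country B proposes): country A can get 419 next round, worth 0.46 × 419 = 192.74 now. Country B offers 192.74 and keeps 500 − 192.74 = 307.26.
Round 2 (country A proposes): country B can get 307.26 next round, worth 0.72 × 307.26 = 221.2272 now; country A offers that and keeps 278.7728.
So by rejecting in round 1, country A gets 278.7728 next round, worth 0.46 × 278.7728 = 128.235488 now.
Offer 167 ≥ 128.235488, so country A accepts.

Accept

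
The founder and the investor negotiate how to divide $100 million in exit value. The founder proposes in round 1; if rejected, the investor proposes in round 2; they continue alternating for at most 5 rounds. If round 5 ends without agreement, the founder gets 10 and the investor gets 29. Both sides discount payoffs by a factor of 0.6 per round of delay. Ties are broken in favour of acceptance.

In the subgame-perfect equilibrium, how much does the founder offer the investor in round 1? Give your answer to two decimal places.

36.40

Round 5 (the founder proposes): the investor gets 29 if talks fail, so the founder offers 29 and keeps 71.
Round 4 (the investor proposes): the founder can get 71 next round, worth 0.6 × 71 = 42.6 now, so the investor offers 42.6, keeping 57.4.
Round 3 (the founder proposes): the investor can get 57.4 next round, worth 0.6 × 57.4 = 34.44 now; the founder offers that and keeps 65.56.
Round 2 (the investor proposes): the founder can get 65.56 next round, worth 0.6 × 65.56 = 39.336 now; the investor offers that and keeps 60.664.
Round 1 (the founder proposes): the investor can get 60.664 next round, worth 0.6 × 60.664 = 36.3984 now, so the founder offers 36.3984, keeping 63.6016.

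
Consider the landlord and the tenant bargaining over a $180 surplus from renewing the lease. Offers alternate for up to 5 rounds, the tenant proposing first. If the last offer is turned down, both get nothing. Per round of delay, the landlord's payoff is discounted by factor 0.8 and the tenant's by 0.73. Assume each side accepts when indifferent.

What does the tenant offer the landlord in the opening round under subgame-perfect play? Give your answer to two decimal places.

Round 5 (the tenant proposes): the landlord will accept anything ≥ 0, so the tenant offers 0 and keeps 180.
Round 4 (the landlord proposes): the tenant can get 180 next round, worth 0.73 × 180 = 131.4 now; the landlord offers that and keeps 48.6.
Round 3 (the tenant proposes): the landlord can get 48.6 next round, worth 0.8 × 48.6 = 38.88 now, so the tenant offers 38.88, keeping 141.12.
Round 2 (the landlord proposes): the tenant can get 141.12 next round, worth 0.73 × 141.12 = 103.0176 now. The landlord offers 103.0176 and keeps 180 − 103.0176 = 76.9824.
Round 1 (the tenant proposes): the landlord can get 76.9824 next round, worth 0.8 × 76.9824 = 61.58592 now; the tenant offers that and keeps 118.41408.

61.59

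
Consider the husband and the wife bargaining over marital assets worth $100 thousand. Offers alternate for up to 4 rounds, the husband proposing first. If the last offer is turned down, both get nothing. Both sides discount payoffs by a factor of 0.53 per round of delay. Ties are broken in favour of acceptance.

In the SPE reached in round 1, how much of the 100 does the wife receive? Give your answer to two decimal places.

Round 4 (the wife proposes): the husband will accept anything ≥ 0, so the wife offers 0 and keeps 100.
Round 3 (the husband proposes): the wife can get 100 next round, worth 0.53 × 100 = 53 now; the husband offers that and keeps 47.
Round 2 (the wife proposes): the husband can get 47 next round, worth 0.53 × 47 = 24.91 now; the wife offers that and keeps 75.09.
Round 1 (the husband proposes): the wife can get 75.09 next round, worth 0.53 × 75.09 = 39.7977 now, so the husband offers 39.7977, keeping 60.2023.

39.80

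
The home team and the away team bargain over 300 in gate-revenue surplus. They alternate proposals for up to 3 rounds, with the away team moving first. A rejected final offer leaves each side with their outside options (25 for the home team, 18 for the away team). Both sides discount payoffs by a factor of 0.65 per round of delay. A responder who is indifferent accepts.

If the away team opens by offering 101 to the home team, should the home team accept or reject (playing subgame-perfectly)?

Work out the home team's continuation value if the offer is rejected.
Round 3 (the away team proposes): the home team gets 25 if talks fail, so the away team offers 25 and keeps 275.
Round 2 (the home team proposes): the away team can get 275 next round, worth 0.65 × 275 = 178.75 now. The home team offers 178.75 and keeps 300 − 178.75 = 121.25.
So by rejecting in round 1, the home team gets 121.25 next round, worth 0.65 × 121.25 = 78.8125 now.
Offer 101 ≥ 78.8125, so the home team accepts.

Accept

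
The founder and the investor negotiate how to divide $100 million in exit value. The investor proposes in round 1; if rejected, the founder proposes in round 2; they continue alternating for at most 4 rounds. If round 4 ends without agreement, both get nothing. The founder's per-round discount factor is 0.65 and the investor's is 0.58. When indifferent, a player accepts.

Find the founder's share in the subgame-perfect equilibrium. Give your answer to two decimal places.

Round 4 (the founder proposes): the investor will accept anything ≥ 0, so the founder offers 0 and keeps 100.
Round 3 (the investor proposes): the founder can get 100 next round, worth 0.65 × 100 = 65 now. The investor offers 65 and keeps 100 − 65 = 35.
Round 2 (the founder proposes): the investor can get 35 next round, worth 0.58 × 35 = 20.3 now. The founder offers 20.3 and keeps 100 − 20.3 = 79.7.
Round 1 (the investor proposes): the founder can get 79.7 next round, worth 0.65 × 79.7 = 51.805 now, so the investor offers 51.805, keeping 48.195.

51.81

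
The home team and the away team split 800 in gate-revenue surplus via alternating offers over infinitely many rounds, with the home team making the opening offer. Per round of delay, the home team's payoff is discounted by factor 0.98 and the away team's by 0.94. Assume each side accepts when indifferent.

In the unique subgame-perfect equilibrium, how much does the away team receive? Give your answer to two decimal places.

Let x be the home team's share when the home team proposes and y be the away team's share when the away team proposes.
The away team accepts iff offered ≥ 0.94·y, so x = 800 − 0.94y. Symmetrically y = 800 − 0.98x.
Substituting: x = 800 − 0.94(800 − 0.98x), giving x(1 − 0.98·0.94) = 800(1 − 0.94).
So x = 800 × 0.06 / 0.0788 ≈ 609.1371, and the away team receives 800 − x ≈ 190.8629.

190.86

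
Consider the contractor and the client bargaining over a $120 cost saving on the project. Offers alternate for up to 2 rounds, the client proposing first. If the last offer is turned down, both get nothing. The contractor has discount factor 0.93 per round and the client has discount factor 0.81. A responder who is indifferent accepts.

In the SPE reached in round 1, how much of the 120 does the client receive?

8.4

Round 2 (the contractor proposes): rejection yields 0 for the client; the contractor offers 0 and keeps 120.
Round 1 (the client proposes): the contractor can get 120 next round, worth 0.93 × 120 = 111.6 now. The client offers 111.6 and keeps 120 − 111.6 = 8.4.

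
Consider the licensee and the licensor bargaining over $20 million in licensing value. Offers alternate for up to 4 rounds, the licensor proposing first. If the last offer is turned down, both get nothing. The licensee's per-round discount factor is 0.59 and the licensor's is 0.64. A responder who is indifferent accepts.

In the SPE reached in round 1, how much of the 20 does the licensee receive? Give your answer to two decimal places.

8.70

Round 4 (the licensee proposes): rejection yields 0 for the licensor; the licensee offers 0 and keeps 20.
Round 3 (the licensor proposes): the licensee can get 20 next round, worth 0.59 × 20 = 11.8 now, so the licensor offers 11.8, keeping 8.2.
Round 2 (the licensee proposes): the licensor can get 8.2 next round, worth 0.64 × 8.2 = 5.248 now; the licensee offers that and keeps 14.752.
Round 1 (the licensor proposes): the licensee can get 14.752 next round, worth 0.59 × 14.752 = 8.70368 now. The licensor offers 8.70368 and keeps 20 − 8.70368 = 11.29632.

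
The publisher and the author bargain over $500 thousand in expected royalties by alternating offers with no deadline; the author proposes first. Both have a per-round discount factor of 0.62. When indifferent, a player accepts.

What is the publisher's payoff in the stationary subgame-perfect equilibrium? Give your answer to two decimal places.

191.36

When the author proposes, the publisher accepts any offer worth at least 0.62 times what the publisher would get by proposing next round; and vice versa.
This gives x = 500 − 0.62y and y = 500 − 0.62x, where x and y are each side's share when it proposes.
Hence (1 − 0.62·0.62)x = 500(1 − 0.62), i.e. 0.6156·x = 190.
x ≈ 308.6420; the publisher's share is 500 − x ≈ 191.3580.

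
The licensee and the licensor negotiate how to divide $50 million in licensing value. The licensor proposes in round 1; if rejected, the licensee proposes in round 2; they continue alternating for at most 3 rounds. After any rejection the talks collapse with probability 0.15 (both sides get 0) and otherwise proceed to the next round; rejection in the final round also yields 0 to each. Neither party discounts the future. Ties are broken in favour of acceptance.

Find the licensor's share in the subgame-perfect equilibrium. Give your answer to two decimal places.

43.63

Round 3 (the licensor proposes): rejection yields 0 for the licensee; the licensor offers 0 and keeps 50.
Round 2 (the licensee proposes): rejecting gives the licensor an expected 0.85 × 50 = 42.5; the licensee offers that and keeps 7.5.
Round 1 (the licensor proposes): rejecting gives the licensee an expected 0.85 × 7.5 = 6.375. The licensor offers 6.375 and keeps 50 − 6.375 = 43.625.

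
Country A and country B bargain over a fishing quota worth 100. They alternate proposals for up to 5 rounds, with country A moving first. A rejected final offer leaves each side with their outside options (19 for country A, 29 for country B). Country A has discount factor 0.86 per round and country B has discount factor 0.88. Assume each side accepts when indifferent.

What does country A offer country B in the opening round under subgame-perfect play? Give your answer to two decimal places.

Round 5 (country A proposes): country B gets 29 if talks fail, so country A offers 29 and keeps 71.
Round 4 (country B proposes): country A can get 71 next round, worth 0.86 × 71 = 61.06 now, so country B offers 61.06, keeping 38.94.
Round 3 (country A proposes): country B can get 38.94 next round, worth 0.88 × 38.94 = 34.2672 now, so country A offers 34.2672, keeping 65.7328.
Round 2 (country B proposes): country A can get 65.7328 next round, worth 0.86 × 65.7328 = 56.530208 now, so country B offers 56.530208, keeping 43.469792.
Round 1 (country A proposes): country B can get 43.469792 next round, worth 0.88 × 43.469792 = 38.25341696 now, so country A offers 38.25341696, keeping 61.74658304.

38.25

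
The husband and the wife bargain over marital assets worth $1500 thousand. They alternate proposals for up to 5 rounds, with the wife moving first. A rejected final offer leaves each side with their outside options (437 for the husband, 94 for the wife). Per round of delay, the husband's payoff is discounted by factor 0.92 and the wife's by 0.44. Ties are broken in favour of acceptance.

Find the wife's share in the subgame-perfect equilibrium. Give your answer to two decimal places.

Round 5 (the wife proposes): the husband gets 437 if talks fail, so the wife offers 437 and keeps 1063.
Round 4 (the husband proposes): the wife can get 1063 next round, worth 0.44 × 1063 = 467.72 now. The husband offers 467.72 and keeps 1500 − 467.72 = 1032.28.
Round 3 (the wife proposes): the husband can get 1032.28 next round, worth 0.92 × 1032.28 = 949.6976 now; the wife offers that and keeps 550.3024.
Round 2 (the husband proposes): the wife can get 550.3024 next round, worth 0.44 × 550.3024 = 242.133056 now, so the husband offers 242.133056, keeping 1257.866944.
Round 1 (the wife proposes): the husband can get 1257.866944 next round, worth 0.92 × 1257.866944 = 1157.23758848 now. The wife offers 1157.23758848 and keeps 1500 − 1157.23758848 = 342.76241152.

342.76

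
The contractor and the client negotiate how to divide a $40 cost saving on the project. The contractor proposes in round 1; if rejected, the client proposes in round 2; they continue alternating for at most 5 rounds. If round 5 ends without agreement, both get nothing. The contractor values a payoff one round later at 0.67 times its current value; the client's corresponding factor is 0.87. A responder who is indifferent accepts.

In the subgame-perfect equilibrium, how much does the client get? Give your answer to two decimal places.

Round 5 (the contractor proposes): the client will accept anything ≥ 0, so the contractor offers 0 and keeps 40.
Round 4 (the client proposes): the contractor can get 40 next round, worth 0.67 × 40 = 26.8 now. The client offers 26.8 and keeps 40 − 26.8 = 13.2.
Round 3 (the contractor proposes): the client can get 13.2 next round, worth 0.87 × 13.2 = 11.484 now. The contractor offers 11.484 and keeps 40 − 11.484 = 28.516.
Round 2 (the client proposes): the contractor can get 28.516 next round, worth 0.67 × 28.516 = 19.10572 now; the client offers that and keeps 20.89428.
Round 1 (the contractor proposes): the client can get 20.89428 next round, worth 0.87 × 20.89428 = 18.1780236 now, so the contractor offers 18.1780236, keeping 21.8219764.

18.18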